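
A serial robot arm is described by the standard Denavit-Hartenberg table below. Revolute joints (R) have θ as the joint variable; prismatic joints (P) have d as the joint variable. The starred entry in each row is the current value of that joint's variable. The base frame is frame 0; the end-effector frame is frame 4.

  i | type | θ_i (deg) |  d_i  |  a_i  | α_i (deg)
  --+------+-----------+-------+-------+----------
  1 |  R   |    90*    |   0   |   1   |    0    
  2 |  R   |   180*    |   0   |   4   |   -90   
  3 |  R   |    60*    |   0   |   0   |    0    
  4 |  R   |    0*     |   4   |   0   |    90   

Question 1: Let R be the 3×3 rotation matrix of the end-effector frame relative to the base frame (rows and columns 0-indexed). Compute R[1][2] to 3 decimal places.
-0.866

End-effector z-axis (col 2 of R) = (-0.0000,-0.8660,0.5000)
R[1][2] = -0.8660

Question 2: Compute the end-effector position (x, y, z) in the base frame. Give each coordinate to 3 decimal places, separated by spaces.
after link 1: o_1 = (0.0000, 1.0000, 0.0000)
after link 2: o_2 = (-0.0000, -3.0000, 0.0000)
after link 3: o_3 = (-0.0000, -3.0000, 0.0000)
after link 4: o_4 = (4.0000, -3.0000, 0.0000)

4.000 -3.000 0.000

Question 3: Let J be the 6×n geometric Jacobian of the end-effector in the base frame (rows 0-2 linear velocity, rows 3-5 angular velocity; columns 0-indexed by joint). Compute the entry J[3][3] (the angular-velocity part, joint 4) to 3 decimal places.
axis z_3 = (1.0000,-0.0000,0.0000); lever o_n−o_3 = (4.0000,-0.0000,0.0000)
cross product → J_v[:, 3] = (0.0000,0.0000,-0.0000)
J_ω[:, 3] = z_3
entry J[3][3] = 1.0000

1.000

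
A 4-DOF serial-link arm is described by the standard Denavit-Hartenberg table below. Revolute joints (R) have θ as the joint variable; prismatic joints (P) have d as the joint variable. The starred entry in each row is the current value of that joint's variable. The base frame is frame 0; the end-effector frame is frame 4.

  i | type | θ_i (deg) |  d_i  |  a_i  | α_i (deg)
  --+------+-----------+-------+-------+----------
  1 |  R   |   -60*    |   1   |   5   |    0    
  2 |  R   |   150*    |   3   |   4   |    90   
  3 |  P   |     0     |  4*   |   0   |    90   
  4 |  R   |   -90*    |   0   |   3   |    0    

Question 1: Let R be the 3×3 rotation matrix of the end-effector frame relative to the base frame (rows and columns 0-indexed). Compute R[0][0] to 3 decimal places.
-1.000

End-effector x-axis (col 0 of R) = (-1.0000,-0.0000,-0.0000)
R[0][0] = -1.0000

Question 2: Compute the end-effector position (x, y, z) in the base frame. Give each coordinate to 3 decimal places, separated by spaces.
3.500 -0.330 4.000

after link 1: o_1 = (2.5000, -4.3301, 1.0000)
after link 2: o_2 = (2.5000, -0.3301, 4.0000)
after link 3: o_3 = (6.5000, -0.3301, 4.0000)
after link 4: o_4 = (3.5000, -0.3301, 4.0000)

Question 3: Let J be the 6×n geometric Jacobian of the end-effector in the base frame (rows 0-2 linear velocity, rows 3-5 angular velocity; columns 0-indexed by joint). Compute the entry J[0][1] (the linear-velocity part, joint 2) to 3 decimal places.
axis z_1 = (0.0000,0.0000,1.0000); lever o_n−o_1 = (1.0000,4.0000,3.0000)
cross product → J_v[:, 1] = (-4.0000,1.0000,0.0000)
J_ω[:, 1] = z_1
entry J[0][1] = -4.0000

-4.000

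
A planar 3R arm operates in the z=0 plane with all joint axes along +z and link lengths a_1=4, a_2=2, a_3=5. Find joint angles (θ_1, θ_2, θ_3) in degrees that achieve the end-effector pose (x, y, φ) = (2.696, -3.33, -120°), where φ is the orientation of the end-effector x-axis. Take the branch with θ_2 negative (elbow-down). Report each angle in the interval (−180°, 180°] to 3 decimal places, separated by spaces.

wrist centre = target − a_3·(cos φ, sin φ) = (5.1960, 1.0001)
cos θ_2 = (27.9987−4²−2²)/(2·4·2) = 0.4999; θ_2 = -60.0055° (elbow-down)
β = atan2(1.0001,5.1960) = 10.8951°; ψ = atan2(-1.7321,4.9998) = -19.1082°
θ_1 = β − ψ = 30.0032°
θ_3 = φ − θ_1 − θ_2 = -89.9977° (wrapped to (-180°,180°])

30.003 -60.005 -89.998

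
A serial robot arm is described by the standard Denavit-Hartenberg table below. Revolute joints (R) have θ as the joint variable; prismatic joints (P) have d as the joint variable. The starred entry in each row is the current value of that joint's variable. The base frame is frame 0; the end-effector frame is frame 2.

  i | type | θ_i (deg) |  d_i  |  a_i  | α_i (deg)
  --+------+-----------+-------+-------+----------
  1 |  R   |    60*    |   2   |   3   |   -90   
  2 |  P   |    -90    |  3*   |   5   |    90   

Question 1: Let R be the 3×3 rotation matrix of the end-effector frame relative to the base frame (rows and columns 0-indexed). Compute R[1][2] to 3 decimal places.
-0.866

End-effector z-axis (col 2 of R) = (-0.5000,-0.8660,0.0000)
R[1][2] = -0.8660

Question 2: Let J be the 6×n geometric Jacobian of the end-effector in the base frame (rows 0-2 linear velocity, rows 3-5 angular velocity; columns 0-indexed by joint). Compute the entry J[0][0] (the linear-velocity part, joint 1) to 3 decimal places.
axis z_0 = ẑ; lever o_n−o_0 = (-1.0981,4.0981,7.0000)
cross product → J_v[:, 0] = (-4.0981,-1.0981,0.0000)
J_ω[:, 0] = z_0
entry J[0][0] = -4.0981

-4.098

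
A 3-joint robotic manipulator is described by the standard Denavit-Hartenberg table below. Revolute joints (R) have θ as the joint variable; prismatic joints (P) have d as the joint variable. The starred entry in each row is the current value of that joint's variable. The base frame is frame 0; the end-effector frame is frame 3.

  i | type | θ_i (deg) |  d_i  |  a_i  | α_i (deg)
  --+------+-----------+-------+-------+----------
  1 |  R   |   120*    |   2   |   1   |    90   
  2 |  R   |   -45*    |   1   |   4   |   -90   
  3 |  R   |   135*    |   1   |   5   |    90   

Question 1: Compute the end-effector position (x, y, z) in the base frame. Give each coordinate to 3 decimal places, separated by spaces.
-3.214 0.495 2.379

after link 1: o_1 = (-0.5000, 0.8660, 2.0000)
after link 2: o_2 = (-1.0482, 3.8155, -0.8284)
after link 3: o_3 = (-3.2136, 0.4951, 2.3787)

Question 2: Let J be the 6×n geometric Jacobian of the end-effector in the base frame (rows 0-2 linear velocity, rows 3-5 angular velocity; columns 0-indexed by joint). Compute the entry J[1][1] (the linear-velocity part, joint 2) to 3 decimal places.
axis z_1 = (0.8660,0.5000,0.0000); lever o_n−o_1 = (-2.7136,-0.3710,0.3787)
cross product → J_v[:, 1] = (0.1893,-0.3279,1.0355)
J_ω[:, 1] = z_1
entry J[1][1] = -0.3279

-0.328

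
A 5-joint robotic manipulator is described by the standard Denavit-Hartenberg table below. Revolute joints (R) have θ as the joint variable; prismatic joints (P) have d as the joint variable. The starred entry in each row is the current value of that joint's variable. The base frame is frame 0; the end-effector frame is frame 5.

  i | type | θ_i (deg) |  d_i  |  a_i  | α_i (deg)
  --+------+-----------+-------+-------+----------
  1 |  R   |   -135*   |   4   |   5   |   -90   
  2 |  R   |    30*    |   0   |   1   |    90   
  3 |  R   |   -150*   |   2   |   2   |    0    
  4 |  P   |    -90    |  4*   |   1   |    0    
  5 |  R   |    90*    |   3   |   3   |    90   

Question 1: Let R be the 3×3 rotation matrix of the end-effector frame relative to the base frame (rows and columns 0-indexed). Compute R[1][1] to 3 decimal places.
-0.354

End-effector y-axis (col 1 of R) = (-0.3536,-0.3536,0.8660)
R[1][1] = -0.3536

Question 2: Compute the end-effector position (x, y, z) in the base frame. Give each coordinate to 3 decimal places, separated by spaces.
-5.527 -3.217 13.709

after link 1: o_1 = (-3.5355, -3.5355, 4.0000)
after link 2: o_2 = (-4.1479, -4.1479, 3.5000)
after link 3: o_3 = (-4.5015, -3.0872, 6.0981)
after link 4: o_4 = (-4.9971, -4.8076, 9.8122)
after link 5: o_5 = (-5.5274, -3.2167, 13.7093)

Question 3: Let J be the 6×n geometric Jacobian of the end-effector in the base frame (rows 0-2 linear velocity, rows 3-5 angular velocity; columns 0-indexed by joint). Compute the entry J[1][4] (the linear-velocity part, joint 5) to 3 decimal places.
axis z_4 = (-0.3536,-0.3536,0.8660); lever o_n−o_4 = (-0.5303,1.5910,3.8971)
cross product → J_v[:, 4] = (-2.7557,0.9186,-0.7500)
J_ω[:, 4] = z_4
entry J[1][4] = 0.9186

0.919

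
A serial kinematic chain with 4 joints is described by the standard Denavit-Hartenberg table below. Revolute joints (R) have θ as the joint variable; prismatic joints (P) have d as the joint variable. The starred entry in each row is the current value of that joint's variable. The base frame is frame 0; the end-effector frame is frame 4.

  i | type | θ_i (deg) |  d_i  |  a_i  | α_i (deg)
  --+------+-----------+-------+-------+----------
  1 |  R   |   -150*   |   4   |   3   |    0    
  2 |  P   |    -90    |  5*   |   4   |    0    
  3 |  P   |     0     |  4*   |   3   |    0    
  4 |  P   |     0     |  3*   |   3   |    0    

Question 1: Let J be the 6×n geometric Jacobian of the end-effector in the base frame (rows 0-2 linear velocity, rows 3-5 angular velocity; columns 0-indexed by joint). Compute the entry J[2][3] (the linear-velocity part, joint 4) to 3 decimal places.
prismatic axis z_3 = (0.0000,0.0000,1.0000)
J_v[:, 3] = z_3; J_ω[:, 3] = (0,0,0)
entry J[2][3] = 1.0000

1.000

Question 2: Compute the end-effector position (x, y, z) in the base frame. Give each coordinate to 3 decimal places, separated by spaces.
after link 1: o_1 = (-2.5981, -1.5000, 4.0000)
after link 2: o_2 = (-4.5981, 1.9641, 9.0000)
after link 3: o_3 = (-6.0981, 4.5622, 13.0000)
after link 4: o_4 = (-7.5981, 7.1603, 16.0000)

-7.598 7.160 16.000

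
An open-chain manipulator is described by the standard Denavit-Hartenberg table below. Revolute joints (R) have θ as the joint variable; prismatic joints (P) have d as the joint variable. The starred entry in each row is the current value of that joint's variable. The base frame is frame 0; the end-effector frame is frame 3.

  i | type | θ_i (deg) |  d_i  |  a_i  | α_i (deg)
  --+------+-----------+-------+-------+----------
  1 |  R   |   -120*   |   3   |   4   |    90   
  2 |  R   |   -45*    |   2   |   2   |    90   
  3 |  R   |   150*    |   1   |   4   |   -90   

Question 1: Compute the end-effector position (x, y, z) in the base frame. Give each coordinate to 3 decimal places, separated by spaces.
after link 1: o_1 = (-2.0000, -3.4641, 3.0000)
after link 2: o_2 = (-4.4392, -3.6888, 1.5858)
after link 3: o_3 = (-4.5929, 0.0448, 3.3282)

-4.593 0.045 3.328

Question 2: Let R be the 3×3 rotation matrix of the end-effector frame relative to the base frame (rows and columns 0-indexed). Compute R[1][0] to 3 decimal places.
0.780

End-effector x-axis (col 0 of R) = (-0.1268,0.7803,0.6124)
R[1][0] = 0.7803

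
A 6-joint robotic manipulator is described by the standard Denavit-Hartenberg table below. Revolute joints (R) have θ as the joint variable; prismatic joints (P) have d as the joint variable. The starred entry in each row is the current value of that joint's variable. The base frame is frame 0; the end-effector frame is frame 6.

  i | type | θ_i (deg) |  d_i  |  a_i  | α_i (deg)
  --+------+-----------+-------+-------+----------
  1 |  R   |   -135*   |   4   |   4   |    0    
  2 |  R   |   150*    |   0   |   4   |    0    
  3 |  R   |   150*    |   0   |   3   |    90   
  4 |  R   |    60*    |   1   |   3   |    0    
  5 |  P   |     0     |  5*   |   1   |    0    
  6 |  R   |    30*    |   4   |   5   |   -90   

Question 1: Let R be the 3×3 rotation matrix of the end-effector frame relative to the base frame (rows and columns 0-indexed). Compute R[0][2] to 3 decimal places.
End-effector z-axis (col 2 of R) = (0.9659,-0.2588,0.0000)
R[0][2] = 0.9659

0.966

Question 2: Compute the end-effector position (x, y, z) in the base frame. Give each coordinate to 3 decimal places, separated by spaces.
after link 1: o_1 = (-2.8284, -2.8284, 4.0000)
after link 2: o_2 = (1.0353, -1.7932, 4.0000)
after link 3: o_3 = (-1.8625, -1.0167, 4.0000)
after link 4: o_4 = (-3.0526, 0.3375, 6.5981)
after link 5: o_5 = (-2.2414, 5.2965, 7.4641)
after link 6: o_6 = (-1.2062, 9.1602, 12.4641)

-1.206 9.160 12.464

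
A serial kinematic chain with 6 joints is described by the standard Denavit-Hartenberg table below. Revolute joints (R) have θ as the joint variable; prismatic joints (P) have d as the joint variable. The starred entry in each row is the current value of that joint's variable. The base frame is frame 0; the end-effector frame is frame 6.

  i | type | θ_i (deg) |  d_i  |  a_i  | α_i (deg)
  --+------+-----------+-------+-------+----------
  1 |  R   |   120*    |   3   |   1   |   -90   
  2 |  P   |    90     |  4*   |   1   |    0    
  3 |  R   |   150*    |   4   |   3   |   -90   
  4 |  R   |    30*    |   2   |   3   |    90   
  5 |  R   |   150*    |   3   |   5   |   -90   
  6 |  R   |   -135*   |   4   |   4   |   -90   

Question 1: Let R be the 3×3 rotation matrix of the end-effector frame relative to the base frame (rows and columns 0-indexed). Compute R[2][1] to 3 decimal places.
End-effector y-axis (col 1 of R) = (-0.0502,0.5870,0.8080)
R[2][1] = 0.8080

0.808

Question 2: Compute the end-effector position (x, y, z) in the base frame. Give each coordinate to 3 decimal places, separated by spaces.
after link 1: o_1 = (-0.5000, 0.8660, 3.0000)
after link 2: o_2 = (-3.9641, -1.1340, 2.0000)
after link 3: o_3 = (-6.6782, -4.4330, 4.5981)
after link 4: o_4 = (-5.5957, -3.3080, 7.8481)
after link 5: o_5 = (-11.3657, -2.8403, 7.1495)
after link 6: o_6 = (-10.7291, -8.3923, 6.2722)

-10.729 -8.392 6.272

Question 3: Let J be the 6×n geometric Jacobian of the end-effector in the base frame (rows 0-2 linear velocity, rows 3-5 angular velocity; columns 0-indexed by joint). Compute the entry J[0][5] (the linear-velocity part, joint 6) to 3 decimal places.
axis z_5 = (0.0502,-0.5870,-0.8080); lever o_n−o_5 = (0.6366,-5.5520,-0.8773)
cross product → J_v[:, 5] = (-3.9711,-0.4703,0.0947)
J_ω[:, 5] = z_5
entry J[0][5] = -3.9711

-3.971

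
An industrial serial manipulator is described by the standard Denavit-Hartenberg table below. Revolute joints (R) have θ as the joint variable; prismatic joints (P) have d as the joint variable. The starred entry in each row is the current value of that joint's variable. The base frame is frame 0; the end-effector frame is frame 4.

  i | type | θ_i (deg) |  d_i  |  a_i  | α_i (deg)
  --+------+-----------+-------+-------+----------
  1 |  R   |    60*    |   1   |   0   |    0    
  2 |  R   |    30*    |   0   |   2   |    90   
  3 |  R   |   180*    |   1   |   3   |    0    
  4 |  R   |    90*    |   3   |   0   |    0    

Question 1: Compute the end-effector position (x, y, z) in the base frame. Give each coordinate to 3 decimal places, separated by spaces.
4.000 -1.000 1.000

after link 1: o_1 = (0.0000, 0.0000, 1.0000)
after link 2: o_2 = (0.0000, 2.0000, 1.0000)
after link 3: o_3 = (1.0000, -1.0000, 1.0000)
after link 4: o_4 = (4.0000, -1.0000, 1.0000)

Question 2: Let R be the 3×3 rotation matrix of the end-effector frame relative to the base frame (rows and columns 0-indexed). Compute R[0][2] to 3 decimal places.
End-effector z-axis (col 2 of R) = (1.0000,-0.0000,0.0000)
R[0][2] = 1.0000

1.000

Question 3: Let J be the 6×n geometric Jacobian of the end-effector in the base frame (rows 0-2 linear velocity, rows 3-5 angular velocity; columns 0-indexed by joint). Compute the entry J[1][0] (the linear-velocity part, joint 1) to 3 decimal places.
axis z_0 = ẑ; lever o_n−o_0 = (4.0000,-1.0000,1.0000)
cross product → J_v[:, 0] = (1.0000,4.0000,-0.0000)
J_ω[:, 0] = z_0
entry J[1][0] = 4.0000

4.000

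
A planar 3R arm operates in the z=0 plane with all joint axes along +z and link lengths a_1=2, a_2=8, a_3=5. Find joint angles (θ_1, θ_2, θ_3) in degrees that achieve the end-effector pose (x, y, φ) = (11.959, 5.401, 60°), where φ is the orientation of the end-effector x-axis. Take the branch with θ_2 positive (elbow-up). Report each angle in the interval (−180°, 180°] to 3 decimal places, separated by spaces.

wrist centre = target − a_3·(cos φ, sin φ) = (9.4590, 1.0709)
cos θ_2 = (90.6194−2²−8²)/(2·2·8) = 0.7069; θ_2 = 45.0202° (elbow-up)
β = atan2(1.0709,9.4590) = 6.4591°; ψ = atan2(5.6588,7.6549) = 36.4736°
θ_1 = β − ψ = -30.0145°
θ_3 = φ − θ_1 − θ_2 = 44.9944° (wrapped to (-180°,180°])

-30.015 45.020 44.994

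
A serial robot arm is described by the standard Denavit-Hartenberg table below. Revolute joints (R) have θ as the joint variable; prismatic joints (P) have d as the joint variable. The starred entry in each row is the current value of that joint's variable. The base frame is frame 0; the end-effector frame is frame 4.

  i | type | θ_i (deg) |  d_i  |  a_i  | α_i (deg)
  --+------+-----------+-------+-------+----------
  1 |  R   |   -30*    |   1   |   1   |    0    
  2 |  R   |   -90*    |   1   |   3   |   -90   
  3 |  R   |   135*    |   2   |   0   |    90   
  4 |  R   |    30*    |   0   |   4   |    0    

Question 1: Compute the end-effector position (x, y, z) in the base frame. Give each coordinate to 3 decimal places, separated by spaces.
after link 1: o_1 = (0.8660, -0.5000, 1.0000)
after link 2: o_2 = (-0.6340, -3.0981, 2.0000)
after link 3: o_3 = (1.0981, -4.0981, 2.0000)
after link 4: o_4 = (4.0549, -2.9768, -0.4495)

4.055 -2.977 -0.449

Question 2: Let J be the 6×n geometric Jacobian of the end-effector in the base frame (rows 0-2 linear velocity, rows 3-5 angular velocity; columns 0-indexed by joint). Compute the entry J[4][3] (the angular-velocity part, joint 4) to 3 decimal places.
-0.612

axis z_3 = (-0.3536,-0.6124,-0.7071); lever o_n−o_3 = (2.9568,1.1213,-2.4495)
cross product → J_v[:, 3] = (2.2929,-2.9568,1.4142)
J_ω[:, 3] = z_3
entry J[4][3] = -0.6124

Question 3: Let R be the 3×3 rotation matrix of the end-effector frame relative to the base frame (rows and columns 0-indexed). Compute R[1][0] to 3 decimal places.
0.280

End-effector x-axis (col 0 of R) = (0.7392,0.2803,-0.6124)
R[1][0] = 0.2803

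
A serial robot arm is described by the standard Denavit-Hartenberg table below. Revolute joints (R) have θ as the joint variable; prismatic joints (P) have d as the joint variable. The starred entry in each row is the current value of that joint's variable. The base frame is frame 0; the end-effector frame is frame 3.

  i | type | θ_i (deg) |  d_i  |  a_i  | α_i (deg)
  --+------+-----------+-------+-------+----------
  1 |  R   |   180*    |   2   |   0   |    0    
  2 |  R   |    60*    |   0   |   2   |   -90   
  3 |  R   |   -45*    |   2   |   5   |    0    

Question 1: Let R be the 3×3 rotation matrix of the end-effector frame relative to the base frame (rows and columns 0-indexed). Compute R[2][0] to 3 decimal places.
End-effector x-axis (col 0 of R) = (-0.3536,-0.6124,0.7071)
R[2][0] = 0.7071

0.707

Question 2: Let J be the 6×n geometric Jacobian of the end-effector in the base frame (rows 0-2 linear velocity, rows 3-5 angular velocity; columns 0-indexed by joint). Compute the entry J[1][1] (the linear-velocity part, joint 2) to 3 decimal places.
axis z_1 = (0.0000,0.0000,1.0000); lever o_n−o_1 = (-1.0357,-5.7939,3.5355)
cross product → J_v[:, 1] = (5.7939,-1.0357,0.0000)
J_ω[:, 1] = z_1
entry J[1][1] = -1.0357

-1.036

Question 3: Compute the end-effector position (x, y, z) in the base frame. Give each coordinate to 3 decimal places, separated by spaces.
-1.036 -5.794 5.536

after link 1: o_1 = (0.0000, 0.0000, 2.0000)
after link 2: o_2 = (-1.0000, -1.7321, 2.0000)
after link 3: o_3 = (-1.0357, -5.7939, 5.5355)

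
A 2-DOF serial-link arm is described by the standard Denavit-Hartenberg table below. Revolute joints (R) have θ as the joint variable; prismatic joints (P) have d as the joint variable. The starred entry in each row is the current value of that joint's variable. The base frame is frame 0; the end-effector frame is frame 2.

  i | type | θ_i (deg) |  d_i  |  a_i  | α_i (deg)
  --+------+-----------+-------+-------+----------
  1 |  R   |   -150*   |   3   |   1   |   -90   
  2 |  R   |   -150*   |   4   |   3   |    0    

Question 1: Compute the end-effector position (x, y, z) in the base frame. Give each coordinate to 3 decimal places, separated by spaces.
3.384 -2.665 4.500

after link 1: o_1 = (-0.8660, -0.5000, 3.0000)
after link 2: o_2 = (3.3840, -2.6651, 4.5000)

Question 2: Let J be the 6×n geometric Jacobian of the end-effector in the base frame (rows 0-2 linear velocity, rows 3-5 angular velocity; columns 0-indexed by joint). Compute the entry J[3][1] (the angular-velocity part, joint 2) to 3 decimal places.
0.500

axis z_1 = (0.5000,-0.8660,0.0000); lever o_n−o_1 = (4.2500,-2.1651,1.5000)
cross product → J_v[:, 1] = (-1.2990,-0.7500,2.5981)
J_ω[:, 1] = z_1
entry J[3][1] = 0.5000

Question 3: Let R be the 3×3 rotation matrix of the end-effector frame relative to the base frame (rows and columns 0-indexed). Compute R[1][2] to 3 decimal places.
-0.866

End-effector z-axis (col 2 of R) = (0.5000,-0.8660,0.0000)
R[1][2] = -0.8660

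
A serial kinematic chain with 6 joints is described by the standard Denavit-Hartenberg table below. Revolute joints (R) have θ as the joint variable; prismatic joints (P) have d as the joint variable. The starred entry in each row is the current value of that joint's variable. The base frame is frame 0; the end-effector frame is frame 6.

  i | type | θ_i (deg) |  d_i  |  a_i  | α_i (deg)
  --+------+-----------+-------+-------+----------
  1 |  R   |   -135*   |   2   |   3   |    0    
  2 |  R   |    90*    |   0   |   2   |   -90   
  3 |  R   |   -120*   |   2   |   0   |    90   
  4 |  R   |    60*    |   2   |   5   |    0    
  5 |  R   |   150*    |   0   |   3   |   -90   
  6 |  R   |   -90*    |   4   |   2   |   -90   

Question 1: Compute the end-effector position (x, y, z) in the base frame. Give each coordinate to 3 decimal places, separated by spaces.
-2.863 0.552 1.647

after link 1: o_1 = (-2.1213, -2.1213, 2.0000)
after link 2: o_2 = (-0.7071, -3.5355, 2.0000)
after link 3: o_3 = (0.7071, -2.1213, 2.0000)
after link 4: o_4 = (1.6603, 3.0492, 3.1651)
after link 5: o_5 = (1.5182, 1.0700, 0.9151)
after link 6: o_6 = (-2.8631, 0.5523, 1.6471)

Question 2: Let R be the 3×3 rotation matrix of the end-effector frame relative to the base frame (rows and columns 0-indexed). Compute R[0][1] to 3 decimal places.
End-effector y-axis (col 1 of R) = (0.7891,0.4356,-0.4330)
R[0][1] = 0.7891

0.789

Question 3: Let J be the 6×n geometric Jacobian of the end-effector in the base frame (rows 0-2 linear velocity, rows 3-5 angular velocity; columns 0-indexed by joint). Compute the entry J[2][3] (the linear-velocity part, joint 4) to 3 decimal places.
axis z_3 = (-0.6124,0.6124,-0.5000); lever o_n−o_3 = (-3.5702,2.6736,-0.3529)
cross product → J_v[:, 3] = (1.1207,1.5690,0.5490)
J_ω[:, 3] = z_3
entry J[2][3] = 0.5490

0.549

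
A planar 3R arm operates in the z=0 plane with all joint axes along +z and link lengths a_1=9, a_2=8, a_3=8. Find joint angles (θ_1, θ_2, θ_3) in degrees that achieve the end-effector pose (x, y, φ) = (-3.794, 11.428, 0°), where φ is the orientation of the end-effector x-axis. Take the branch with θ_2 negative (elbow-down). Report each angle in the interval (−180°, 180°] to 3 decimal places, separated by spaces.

wrist centre = target − a_3·(cos φ, sin φ) = (-11.7940, 11.4280)
cos θ_2 = (269.6976−9²−8²)/(2·9·8) = 0.8660; θ_2 = -30.0080° (elbow-down)
β = atan2(11.4280,-11.7940) = 135.9030°; ψ = atan2(-4.0010,15.9276) = -14.1007°
θ_1 = β − ψ = 150.0037°
θ_3 = φ − θ_1 − θ_2 = -119.9957° (wrapped to (-180°,180°])

150.004 -30.008 -119.996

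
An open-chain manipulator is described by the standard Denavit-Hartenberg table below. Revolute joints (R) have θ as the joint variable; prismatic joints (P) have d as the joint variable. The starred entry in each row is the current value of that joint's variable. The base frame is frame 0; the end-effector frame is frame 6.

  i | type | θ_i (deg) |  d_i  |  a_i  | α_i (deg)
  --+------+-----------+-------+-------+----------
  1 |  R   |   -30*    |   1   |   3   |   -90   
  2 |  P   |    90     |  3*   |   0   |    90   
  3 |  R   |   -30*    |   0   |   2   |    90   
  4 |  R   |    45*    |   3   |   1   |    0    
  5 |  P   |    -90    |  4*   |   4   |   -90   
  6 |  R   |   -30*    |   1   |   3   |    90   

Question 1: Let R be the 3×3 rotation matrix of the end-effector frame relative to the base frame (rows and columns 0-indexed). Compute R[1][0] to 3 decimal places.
-0.334

End-effector x-axis (col 0 of R) = (-0.8999,-0.3340,-0.2803)
R[1][0] = -0.3340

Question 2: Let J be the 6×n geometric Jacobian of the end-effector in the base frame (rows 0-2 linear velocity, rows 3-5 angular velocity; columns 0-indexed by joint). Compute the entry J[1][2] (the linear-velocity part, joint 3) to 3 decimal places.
axis z_2 = (0.8660,-0.5000,0.0000); lever o_n−o_2 = (-8.5163,-8.2480,-2.7473)
cross product → J_v[:, 2] = (1.3736,2.3792,-11.4011)
J_ω[:, 2] = z_2
entry J[1][2] = 2.3792

2.379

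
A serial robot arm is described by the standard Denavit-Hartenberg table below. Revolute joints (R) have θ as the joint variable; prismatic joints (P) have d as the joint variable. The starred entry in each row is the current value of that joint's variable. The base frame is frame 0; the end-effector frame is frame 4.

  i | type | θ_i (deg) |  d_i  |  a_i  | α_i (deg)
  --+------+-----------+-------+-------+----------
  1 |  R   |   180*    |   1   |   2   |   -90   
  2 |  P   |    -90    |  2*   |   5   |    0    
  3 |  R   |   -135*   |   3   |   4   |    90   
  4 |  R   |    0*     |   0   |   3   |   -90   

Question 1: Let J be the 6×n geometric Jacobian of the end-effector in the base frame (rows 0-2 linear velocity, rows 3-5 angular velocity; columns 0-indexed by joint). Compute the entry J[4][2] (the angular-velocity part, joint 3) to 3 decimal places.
-1.000

axis z_2 = (-0.0000,-1.0000,0.0000); lever o_n−o_2 = (4.9497,-3.0000,-4.9497)
cross product → J_v[:, 2] = (4.9497,-0.0000,4.9497)
J_ω[:, 2] = z_2
entry J[4][2] = -1.0000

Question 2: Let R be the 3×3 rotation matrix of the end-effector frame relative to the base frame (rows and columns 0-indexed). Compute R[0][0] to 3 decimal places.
0.707

End-effector x-axis (col 0 of R) = (0.7071,-0.0000,-0.7071)
R[0][0] = 0.7071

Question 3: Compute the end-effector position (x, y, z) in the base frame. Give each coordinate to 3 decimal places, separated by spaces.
after link 1: o_1 = (-2.0000, 0.0000, 1.0000)
after link 2: o_2 = (-2.0000, -2.0000, 6.0000)
after link 3: o_3 = (0.8284, -5.0000, 3.1716)
after link 4: o_4 = (2.9497, -5.0000, 1.0503)

2.950 -5.000 1.050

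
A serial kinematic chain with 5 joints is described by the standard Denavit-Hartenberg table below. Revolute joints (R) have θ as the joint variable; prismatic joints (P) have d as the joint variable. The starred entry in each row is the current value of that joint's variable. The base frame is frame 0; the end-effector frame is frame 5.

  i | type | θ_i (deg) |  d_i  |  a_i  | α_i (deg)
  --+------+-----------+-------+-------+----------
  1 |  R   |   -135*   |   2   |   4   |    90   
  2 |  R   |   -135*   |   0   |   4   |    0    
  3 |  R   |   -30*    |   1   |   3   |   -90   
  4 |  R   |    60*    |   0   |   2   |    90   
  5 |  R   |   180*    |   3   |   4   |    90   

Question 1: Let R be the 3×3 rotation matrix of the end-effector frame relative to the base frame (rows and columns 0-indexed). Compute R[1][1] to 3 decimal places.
0.945

End-effector y-axis (col 1 of R) = (0.2380,0.9451,-0.2241)
R[1][1] = 0.9451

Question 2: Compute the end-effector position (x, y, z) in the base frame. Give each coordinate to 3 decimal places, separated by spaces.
-0.680 5.305 -2.018

after link 1: o_1 = (-2.8284, -2.8284, 2.0000)
after link 2: o_2 = (-0.8284, -0.8284, -0.8284)
after link 3: o_3 = (0.5135, 1.9277, -1.6049)
after link 4: o_4 = (2.4213, 1.3860, -1.8637)
after link 5: o_5 = (-0.6804, 5.3046, -2.0185)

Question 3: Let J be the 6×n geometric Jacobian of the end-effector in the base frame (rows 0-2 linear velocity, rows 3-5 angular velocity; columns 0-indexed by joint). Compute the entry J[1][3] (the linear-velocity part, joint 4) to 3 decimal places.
1.078

axis z_3 = (-0.1830,-0.1830,-0.9659); lever o_n−o_3 = (-1.1939,3.3769,-0.4136)
cross product → J_v[:, 3] = (3.3375,1.0775,-0.8365)
J_ω[:, 3] = z_3
entry J[1][3] = 1.0775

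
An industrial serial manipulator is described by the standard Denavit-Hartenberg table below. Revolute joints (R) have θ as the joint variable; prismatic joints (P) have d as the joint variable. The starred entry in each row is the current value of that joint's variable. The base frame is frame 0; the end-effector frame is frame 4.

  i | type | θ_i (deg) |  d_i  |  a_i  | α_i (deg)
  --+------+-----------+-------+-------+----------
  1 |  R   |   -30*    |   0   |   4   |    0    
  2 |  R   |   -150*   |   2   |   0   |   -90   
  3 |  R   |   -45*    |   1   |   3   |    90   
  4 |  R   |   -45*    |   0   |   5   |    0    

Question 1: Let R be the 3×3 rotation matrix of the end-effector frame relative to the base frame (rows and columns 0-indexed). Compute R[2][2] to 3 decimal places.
0.707

End-effector z-axis (col 2 of R) = (0.7071,-0.0000,0.7071)
R[2][2] = 0.7071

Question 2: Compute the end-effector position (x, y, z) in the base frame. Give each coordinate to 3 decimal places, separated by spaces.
-1.157 0.536 6.621

after link 1: o_1 = (3.4641, -2.0000, 0.0000)
after link 2: o_2 = (3.4641, -2.0000, 2.0000)
after link 3: o_3 = (1.3428, -3.0000, 4.1213)
after link 4: o_4 = (-1.1572, 0.5355, 6.6213)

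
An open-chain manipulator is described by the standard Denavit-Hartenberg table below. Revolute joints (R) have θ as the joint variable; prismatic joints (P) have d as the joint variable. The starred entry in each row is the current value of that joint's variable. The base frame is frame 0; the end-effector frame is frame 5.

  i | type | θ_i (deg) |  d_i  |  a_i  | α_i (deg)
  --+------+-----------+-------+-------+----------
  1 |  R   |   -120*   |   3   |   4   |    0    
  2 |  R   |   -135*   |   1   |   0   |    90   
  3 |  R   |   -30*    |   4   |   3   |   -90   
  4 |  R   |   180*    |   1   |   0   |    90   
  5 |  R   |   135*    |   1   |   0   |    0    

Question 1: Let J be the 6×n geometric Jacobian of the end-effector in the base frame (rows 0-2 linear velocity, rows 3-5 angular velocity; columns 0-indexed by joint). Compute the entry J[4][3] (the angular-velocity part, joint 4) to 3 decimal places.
0.483

axis z_3 = (-0.1294,0.4830,0.8660); lever o_n−o_3 = (-1.0953,0.2241,0.8660)
cross product → J_v[:, 3] = (0.2241,-0.8365,0.5000)
J_ω[:, 3] = z_3
entry J[4][3] = 0.4830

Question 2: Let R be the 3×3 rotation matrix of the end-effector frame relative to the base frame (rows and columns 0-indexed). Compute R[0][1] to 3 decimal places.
End-effector y-axis (col 1 of R) = (-0.0670,0.2500,-0.9659)
R[0][1] = -0.0670

-0.067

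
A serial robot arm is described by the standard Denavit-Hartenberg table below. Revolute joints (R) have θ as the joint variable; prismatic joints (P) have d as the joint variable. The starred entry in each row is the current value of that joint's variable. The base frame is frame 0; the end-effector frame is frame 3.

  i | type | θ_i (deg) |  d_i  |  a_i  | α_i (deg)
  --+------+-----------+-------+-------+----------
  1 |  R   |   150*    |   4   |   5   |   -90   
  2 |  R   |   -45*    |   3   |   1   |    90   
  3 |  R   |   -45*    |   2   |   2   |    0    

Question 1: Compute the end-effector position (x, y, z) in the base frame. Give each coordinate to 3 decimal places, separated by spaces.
after link 1: o_1 = (-4.3301, 2.5000, 4.0000)
after link 2: o_2 = (-6.4425, 0.2555, 4.7071)
after link 3: o_3 = (-5.3767, 1.2731, 7.1213)

-5.377 1.273 7.121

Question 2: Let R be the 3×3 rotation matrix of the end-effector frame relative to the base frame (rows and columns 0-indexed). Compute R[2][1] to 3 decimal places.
0.500

End-effector y-axis (col 1 of R) = (-0.7866,-0.3624,0.5000)
R[2][1] = 0.5000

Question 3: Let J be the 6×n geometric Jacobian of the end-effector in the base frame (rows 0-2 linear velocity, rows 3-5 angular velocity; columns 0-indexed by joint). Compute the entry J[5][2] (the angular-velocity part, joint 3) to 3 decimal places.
axis z_2 = (0.6124,-0.3536,0.7071); lever o_n−o_2 = (1.0658,1.0176,2.4142)
cross product → J_v[:, 2] = (-1.5731,-0.7247,1.0000)
J_ω[:, 2] = z_2
entry J[5][2] = 0.7071

0.707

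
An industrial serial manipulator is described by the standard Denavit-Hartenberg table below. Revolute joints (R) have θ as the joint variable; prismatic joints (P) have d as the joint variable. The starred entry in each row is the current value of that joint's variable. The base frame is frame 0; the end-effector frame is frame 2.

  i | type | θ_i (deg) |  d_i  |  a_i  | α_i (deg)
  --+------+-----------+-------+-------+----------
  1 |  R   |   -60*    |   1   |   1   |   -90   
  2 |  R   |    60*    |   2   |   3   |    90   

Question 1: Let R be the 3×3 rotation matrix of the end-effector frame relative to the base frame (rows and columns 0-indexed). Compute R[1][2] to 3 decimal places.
-0.750

End-effector z-axis (col 2 of R) = (0.4330,-0.7500,0.5000)
R[1][2] = -0.7500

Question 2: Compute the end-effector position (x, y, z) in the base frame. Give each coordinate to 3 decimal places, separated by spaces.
2.982 -1.165 -1.598

after link 1: o_1 = (0.5000, -0.8660, 1.0000)
after link 2: o_2 = (2.9821, -1.1651, -1.5981)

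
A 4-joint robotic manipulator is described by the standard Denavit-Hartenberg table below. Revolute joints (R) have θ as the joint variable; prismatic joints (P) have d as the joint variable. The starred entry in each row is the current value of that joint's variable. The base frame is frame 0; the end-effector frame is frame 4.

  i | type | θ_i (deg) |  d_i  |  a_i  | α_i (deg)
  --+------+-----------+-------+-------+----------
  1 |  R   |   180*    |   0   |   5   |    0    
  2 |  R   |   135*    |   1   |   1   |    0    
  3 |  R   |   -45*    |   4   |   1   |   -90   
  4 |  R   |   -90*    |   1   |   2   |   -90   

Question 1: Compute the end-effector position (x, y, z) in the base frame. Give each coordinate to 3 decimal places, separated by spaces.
after link 1: o_1 = (-5.0000, 0.0000, 0.0000)
after link 2: o_2 = (-4.2929, -0.7071, 1.0000)
after link 3: o_3 = (-4.2929, -1.7071, 5.0000)
after link 4: o_4 = (-3.2929, -1.7071, 7.0000)

-3.293 -1.707 7.000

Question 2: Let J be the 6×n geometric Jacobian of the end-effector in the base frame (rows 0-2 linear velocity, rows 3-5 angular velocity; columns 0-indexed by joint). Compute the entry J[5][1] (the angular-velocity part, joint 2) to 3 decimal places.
axis z_1 = (0.0000,0.0000,1.0000); lever o_n−o_1 = (1.7071,-1.7071,7.0000)
cross product → J_v[:, 1] = (1.7071,1.7071,-0.0000)
J_ω[:, 1] = z_1
entry J[5][1] = 1.0000

1.000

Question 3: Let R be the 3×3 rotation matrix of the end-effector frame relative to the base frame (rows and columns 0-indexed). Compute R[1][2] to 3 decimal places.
-1.000

End-effector z-axis (col 2 of R) = (-0.0000,-1.0000,-0.0000)
R[1][2] = -1.0000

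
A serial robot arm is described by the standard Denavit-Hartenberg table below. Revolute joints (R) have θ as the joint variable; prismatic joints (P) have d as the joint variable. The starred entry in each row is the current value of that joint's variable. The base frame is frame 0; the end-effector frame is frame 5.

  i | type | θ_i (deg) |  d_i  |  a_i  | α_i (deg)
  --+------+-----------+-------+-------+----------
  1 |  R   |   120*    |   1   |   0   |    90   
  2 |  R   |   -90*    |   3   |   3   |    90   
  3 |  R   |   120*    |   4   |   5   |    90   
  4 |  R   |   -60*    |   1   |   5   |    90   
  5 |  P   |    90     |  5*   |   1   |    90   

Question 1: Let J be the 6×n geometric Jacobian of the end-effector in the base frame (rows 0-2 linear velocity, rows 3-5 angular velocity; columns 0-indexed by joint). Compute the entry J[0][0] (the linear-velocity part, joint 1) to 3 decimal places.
-5.824

axis z_0 = ẑ; lever o_n−o_0 = (4.4264,5.8236,-2.1471)
cross product → J_v[:, 0] = (-5.8236,4.4264,0.0000)
J_ω[:, 0] = z_0
entry J[0][0] = -5.8236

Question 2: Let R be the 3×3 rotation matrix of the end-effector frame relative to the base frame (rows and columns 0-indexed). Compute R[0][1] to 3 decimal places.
End-effector y-axis (col 1 of R) = (-0.8995,0.0580,-0.4330)
R[0][1] = -0.8995

-0.900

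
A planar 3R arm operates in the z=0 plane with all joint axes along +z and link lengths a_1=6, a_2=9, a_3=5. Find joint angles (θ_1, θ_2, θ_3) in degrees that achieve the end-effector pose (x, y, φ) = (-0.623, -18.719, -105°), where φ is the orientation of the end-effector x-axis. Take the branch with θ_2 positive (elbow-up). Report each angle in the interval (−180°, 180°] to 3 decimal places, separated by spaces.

wrist centre = target − a_3·(cos φ, sin φ) = (0.6711, -13.8894)
cos θ_2 = (193.3650−6²−9²)/(2·6·9) = 0.7071; θ_2 = 45.0019° (elbow-up)
β = atan2(-13.8894,0.6711) = -87.2338°; ψ = atan2(6.3642,12.3637) = 27.2369°
θ_1 = β − ψ = -114.4707°
θ_3 = φ − θ_1 − θ_2 = -35.5312° (wrapped to (-180°,180°])

-114.471 45.002 -35.531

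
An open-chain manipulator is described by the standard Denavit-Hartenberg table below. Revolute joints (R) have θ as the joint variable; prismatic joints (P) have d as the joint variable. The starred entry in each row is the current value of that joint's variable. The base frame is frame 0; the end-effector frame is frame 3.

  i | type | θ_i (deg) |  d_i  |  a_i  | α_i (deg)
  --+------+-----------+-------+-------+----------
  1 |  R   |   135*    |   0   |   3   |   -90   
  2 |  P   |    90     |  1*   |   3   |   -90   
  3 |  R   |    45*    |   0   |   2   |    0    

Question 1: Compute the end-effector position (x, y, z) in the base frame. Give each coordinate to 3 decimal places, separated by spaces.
after link 1: o_1 = (-2.1213, 2.1213, 0.0000)
after link 2: o_2 = (-2.8284, 1.4142, -3.0000)
after link 3: o_3 = (-1.8284, 2.4142, -4.4142)

-1.828 2.414 -4.414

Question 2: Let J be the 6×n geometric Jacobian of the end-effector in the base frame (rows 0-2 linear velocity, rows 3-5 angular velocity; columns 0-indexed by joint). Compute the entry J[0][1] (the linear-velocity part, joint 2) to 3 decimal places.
prismatic axis z_1 = (-0.7071,-0.7071,0.0000)
J_v[:, 1] = z_1; J_ω[:, 1] = (0,0,0)
entry J[0][1] = -0.7071

-0.707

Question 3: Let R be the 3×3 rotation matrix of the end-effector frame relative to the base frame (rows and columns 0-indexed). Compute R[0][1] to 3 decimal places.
End-effector y-axis (col 1 of R) = (0.5000,0.5000,0.7071)
R[0][1] = 0.5000

0.500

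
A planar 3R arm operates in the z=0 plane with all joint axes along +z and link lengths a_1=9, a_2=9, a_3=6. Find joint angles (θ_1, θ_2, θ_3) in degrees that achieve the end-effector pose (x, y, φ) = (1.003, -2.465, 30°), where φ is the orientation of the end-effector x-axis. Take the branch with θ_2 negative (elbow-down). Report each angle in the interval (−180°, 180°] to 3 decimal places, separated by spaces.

wrist centre = target − a_3·(cos φ, sin φ) = (-4.1932, -5.4650)
cos θ_2 = (47.4488−9²−9²)/(2·9·9) = -0.7071; θ_2 = -135.0000° (elbow-down)
β = atan2(-5.4650,-4.1932) = -127.4981°; ψ = atan2(-6.3640,2.6360) = -67.5000°
θ_1 = β − ψ = -59.9981°
θ_3 = φ − θ_1 − θ_2 = -135.0019° (wrapped to (-180°,180°])

-59.998 -135.000 -135.002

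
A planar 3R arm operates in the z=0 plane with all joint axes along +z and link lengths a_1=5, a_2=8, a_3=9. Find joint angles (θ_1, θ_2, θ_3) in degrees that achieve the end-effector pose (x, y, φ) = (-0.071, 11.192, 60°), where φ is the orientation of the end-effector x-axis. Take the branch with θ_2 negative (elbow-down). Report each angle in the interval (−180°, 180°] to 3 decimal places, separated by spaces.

wrist centre = target − a_3·(cos φ, sin φ) = (-4.5710, 3.3978)
cos θ_2 = (32.4389−5²−8²)/(2·5·8) = -0.7070; θ_2 = -134.9925° (elbow-down)
β = atan2(3.3978,-4.5710) = 143.3754°; ψ = atan2(-5.6576,-0.6561) = -96.6150°
θ_1 = β − ψ = 239.9904°
θ_3 = φ − θ_1 − θ_2 = -44.9980° (wrapped to (-180°,180°])

-120.010 -134.992 -44.998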